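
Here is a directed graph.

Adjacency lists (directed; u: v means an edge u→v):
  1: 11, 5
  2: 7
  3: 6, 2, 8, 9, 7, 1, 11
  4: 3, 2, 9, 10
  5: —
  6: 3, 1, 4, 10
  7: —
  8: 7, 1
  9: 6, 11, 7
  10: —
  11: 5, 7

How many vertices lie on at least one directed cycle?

4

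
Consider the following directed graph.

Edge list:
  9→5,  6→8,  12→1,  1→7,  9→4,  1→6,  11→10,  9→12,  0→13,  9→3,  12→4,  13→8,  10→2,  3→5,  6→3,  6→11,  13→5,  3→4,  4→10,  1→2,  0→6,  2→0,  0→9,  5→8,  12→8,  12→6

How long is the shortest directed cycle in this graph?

5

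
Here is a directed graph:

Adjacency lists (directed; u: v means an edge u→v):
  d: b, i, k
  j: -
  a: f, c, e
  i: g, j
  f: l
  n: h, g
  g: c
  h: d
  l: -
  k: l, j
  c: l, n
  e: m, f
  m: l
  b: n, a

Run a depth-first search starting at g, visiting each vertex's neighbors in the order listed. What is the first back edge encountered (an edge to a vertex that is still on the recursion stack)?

DFS from g (visiting each vertex's neighbors in the order listed); mark gray on enter, black on exit:
g gray
  c gray
    l gray
    l black
    n gray
      h gray
        d gray
          b gray
            b→n: n is gray → back edge
First back edge: b → n.

b->n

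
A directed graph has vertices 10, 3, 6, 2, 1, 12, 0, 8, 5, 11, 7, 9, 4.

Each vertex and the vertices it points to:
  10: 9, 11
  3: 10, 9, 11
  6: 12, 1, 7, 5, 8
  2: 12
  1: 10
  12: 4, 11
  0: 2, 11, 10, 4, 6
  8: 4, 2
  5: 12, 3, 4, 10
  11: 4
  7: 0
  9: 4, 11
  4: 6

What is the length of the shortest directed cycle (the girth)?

For each vertex v, BFS finds the shortest path from v back to v.
The shortest such closed walk is 0 → 6 → 7 → 0, length 3.

3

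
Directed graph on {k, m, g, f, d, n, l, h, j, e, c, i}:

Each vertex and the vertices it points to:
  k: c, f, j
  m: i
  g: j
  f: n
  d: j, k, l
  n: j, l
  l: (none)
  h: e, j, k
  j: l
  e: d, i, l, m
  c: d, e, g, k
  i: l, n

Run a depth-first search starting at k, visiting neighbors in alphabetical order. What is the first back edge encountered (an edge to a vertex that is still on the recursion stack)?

d->k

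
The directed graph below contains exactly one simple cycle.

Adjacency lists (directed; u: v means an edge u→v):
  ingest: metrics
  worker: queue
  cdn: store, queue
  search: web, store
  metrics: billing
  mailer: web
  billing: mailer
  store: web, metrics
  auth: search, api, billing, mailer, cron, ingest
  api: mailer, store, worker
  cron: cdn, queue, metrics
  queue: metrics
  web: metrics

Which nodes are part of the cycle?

web, mailer, billing, metrics

DFS with gray/black marking from billing:
billing gray
  mailer gray
    web gray
      metrics gray
        metrics→billing: billing is gray → back edge
Back edge closes the cycle billing → mailer → web → metrics → billing; its vertices are {web, mailer, billing, metrics}.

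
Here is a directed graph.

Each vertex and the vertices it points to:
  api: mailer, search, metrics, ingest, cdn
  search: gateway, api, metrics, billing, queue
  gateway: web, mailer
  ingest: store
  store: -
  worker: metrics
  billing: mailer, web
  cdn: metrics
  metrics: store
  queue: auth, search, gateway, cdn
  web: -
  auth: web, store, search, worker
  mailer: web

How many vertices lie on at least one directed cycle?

4

A vertex is on a directed cycle iff it belongs to a strongly connected component of size ≥ 2 (or has a self-loop).
The vertices on cycles are {api, auth, queue, search} — 4 in total.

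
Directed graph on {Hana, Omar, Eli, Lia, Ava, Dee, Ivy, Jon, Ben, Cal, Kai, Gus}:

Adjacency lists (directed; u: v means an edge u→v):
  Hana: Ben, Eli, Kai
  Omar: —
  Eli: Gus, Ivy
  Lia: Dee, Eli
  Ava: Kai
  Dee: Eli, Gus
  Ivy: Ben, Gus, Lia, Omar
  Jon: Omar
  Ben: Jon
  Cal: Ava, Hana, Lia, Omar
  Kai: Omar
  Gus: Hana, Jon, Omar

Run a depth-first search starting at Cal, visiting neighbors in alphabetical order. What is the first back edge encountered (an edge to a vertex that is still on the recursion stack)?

Gus→Hana

DFS from Cal (visiting neighbors in alphabetical order); mark gray on enter, black on exit:
Cal gray
  Ava gray
    Kai gray
      Omar gray
      Omar black
    Kai black
  Ava black
  Hana gray
    Ben gray
      Jon gray
        Jon→Omar: Omar black — skip
      Jon black
    Ben black
    Eli gray
      Gus gray
        Gus→Hana: Hana is gray → back edge
First back edge: Gus → Hana.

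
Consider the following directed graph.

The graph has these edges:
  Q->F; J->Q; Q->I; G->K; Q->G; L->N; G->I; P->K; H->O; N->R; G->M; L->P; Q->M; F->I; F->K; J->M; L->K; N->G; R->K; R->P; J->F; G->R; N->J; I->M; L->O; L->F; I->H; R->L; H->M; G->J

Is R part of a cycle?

R is on a cycle iff R can reach itself via ≥1 edge.
R → L → N → R — yes.

Yes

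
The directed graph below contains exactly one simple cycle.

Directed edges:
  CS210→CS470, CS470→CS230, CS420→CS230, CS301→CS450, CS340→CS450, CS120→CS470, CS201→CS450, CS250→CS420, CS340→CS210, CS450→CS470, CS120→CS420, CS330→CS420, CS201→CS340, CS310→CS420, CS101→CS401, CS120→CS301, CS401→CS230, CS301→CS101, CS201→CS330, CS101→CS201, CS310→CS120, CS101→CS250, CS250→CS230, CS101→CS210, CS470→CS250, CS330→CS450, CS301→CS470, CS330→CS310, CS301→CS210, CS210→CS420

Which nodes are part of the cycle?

DFS with gray/black marking from CS301:
CS301 gray
  CS470 gray
    CS250 gray
      CS230 gray
      CS230 black
      CS420 gray
        CS420→CS230: CS230 black — skip
      CS420 black
    CS250 black
    CS470→CS230: CS230 black — skip
  CS470 black
  CS450 gray
    CS450→CS470: CS470 black — skip
  CS450 black
  CS210 gray
    CS210→CS470: CS470 black — skip
    CS210→CS420: CS420 black — skip
  CS210 black
  CS101 gray
    CS401 gray
      CS401→CS230: CS230 black — skip
    CS401 black
    CS101→CS250: CS250 black — skip
    CS201 gray
      CS340 gray
        CS340→CS210: CS210 black — skip
        CS340→CS450: CS450 black — skip
      CS340 black
      CS201→CS450: CS450 black — skip
      CS330 gray
        CS330→CS450: CS450 black — skip
        CS310 gray
          CS120 gray
            CS120→CS470: CS470 black — skip
            CS120→CS420: CS420 black — skip
            CS120→CS301: CS301 is gray → back edge
Back edge closes the cycle CS301 → CS101 → CS201 → CS330 → CS310 → CS120 → CS301; its vertices are {CS101, CS120, CS201, CS301, CS310, CS330}.

CS101, CS120, CS201, CS301, CS310, CS330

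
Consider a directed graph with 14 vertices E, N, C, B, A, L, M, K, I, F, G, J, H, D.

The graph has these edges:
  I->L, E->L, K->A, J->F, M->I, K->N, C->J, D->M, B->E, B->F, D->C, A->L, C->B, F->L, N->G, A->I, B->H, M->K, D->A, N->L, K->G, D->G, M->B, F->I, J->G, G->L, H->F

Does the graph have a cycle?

No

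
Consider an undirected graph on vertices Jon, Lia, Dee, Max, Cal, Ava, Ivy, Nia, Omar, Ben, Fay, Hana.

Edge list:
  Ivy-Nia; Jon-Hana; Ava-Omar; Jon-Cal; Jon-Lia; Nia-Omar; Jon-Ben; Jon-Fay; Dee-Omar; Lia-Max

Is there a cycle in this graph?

No

DFS, tracking each vertex's parent; an edge to a visited non-parent vertex closes a cycle.
Start from Ivy:
visit Ivy (parent –)
  visit Nia (parent Ivy)
    visit Omar (parent Nia)
      Omar–Nia: parent, skip
      visit Ava (parent Omar)
        Ava–Omar: parent, skip
      visit Dee (parent Omar)
        Dee–Omar: parent, skip
    Nia–Ivy: parent, skip
visit Jon (parent –)
  visit Lia (parent Jon)
    Lia–Jon: parent, skip
    visit Max (parent Lia)
      Max–Lia: parent, skip
  visit Fay (parent Jon)
    Fay–Jon: parent, skip
  visit Hana (parent Jon)
    Hana–Jon: parent, skip
  visit Cal (parent Jon)
    Cal–Jon: parent, skip
  visit Ben (parent Jon)
    Ben–Jon: parent, skip
No non-parent visited neighbor found — the graph is a forest.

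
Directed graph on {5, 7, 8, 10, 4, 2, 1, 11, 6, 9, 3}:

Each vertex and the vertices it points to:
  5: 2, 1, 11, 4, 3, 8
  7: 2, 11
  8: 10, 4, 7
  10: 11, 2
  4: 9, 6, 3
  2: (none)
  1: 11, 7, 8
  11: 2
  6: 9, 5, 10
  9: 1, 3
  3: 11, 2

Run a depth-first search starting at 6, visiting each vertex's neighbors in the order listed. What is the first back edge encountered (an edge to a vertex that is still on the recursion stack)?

4->9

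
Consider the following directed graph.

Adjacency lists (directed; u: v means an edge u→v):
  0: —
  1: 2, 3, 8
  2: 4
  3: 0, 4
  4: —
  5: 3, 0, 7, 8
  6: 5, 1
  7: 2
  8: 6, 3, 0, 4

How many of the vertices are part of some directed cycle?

4

A vertex is on a directed cycle iff it belongs to a strongly connected component of size ≥ 2 (or has a self-loop).
The vertices on cycles are {1, 5, 6, 8} — 4 in total.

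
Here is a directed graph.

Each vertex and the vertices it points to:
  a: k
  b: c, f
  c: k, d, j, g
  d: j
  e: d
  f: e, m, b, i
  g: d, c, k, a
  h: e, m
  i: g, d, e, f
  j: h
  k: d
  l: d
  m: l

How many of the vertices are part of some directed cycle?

A vertex is on a directed cycle iff it belongs to a strongly connected component of size ≥ 2 (or has a self-loop).
The vertices on cycles are {b, c, d, e, f, g, h, i, j, l, m} — 11 in total.

11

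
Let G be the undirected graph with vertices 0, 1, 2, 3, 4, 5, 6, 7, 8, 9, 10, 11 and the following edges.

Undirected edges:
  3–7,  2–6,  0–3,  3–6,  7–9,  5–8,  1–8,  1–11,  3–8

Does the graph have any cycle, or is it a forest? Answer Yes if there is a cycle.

No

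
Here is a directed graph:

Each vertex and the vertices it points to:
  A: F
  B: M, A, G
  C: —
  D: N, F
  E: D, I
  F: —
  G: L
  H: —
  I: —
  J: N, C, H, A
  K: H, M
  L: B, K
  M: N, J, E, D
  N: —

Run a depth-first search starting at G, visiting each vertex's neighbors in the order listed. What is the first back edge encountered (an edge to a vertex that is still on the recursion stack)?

B->G

DFS from G (visiting each vertex's neighbors in the order listed); mark gray on enter, black on exit:
G gray
  L gray
    B gray
      M gray
        N gray
        N black
        J gray
          J→N: N black — skip
          C gray
          C black
          H gray
          H black
          A gray
            F gray
            F black
          A black
        J black
        E gray
          D gray
            D→N: N black — skip
            D→F: F black — skip
          D black
          I gray
          I black
        E black
        M→D: D black — skip
      M black
      B→A: A black — skip
      B→G: G is gray → back edge
First back edge: B → G.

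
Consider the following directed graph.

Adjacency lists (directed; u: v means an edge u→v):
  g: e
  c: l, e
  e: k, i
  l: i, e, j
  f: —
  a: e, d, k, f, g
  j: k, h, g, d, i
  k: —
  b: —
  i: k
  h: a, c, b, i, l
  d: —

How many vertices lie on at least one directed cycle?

A vertex is on a directed cycle iff it belongs to a strongly connected component of size ≥ 2 (or has a self-loop).
The vertices on cycles are {c, h, j, l} — 4 in total.

4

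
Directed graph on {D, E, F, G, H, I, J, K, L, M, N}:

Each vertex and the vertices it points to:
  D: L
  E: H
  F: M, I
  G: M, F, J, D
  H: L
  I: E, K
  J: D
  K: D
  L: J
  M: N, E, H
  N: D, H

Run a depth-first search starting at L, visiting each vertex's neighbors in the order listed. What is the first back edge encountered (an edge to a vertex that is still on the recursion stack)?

D→L

DFS from L (visiting each vertex's neighbors in the order listed); mark gray on enter, black on exit:
L gray
  J gray
    D gray
      D→L: L is gray → back edge
First back edge: D → L.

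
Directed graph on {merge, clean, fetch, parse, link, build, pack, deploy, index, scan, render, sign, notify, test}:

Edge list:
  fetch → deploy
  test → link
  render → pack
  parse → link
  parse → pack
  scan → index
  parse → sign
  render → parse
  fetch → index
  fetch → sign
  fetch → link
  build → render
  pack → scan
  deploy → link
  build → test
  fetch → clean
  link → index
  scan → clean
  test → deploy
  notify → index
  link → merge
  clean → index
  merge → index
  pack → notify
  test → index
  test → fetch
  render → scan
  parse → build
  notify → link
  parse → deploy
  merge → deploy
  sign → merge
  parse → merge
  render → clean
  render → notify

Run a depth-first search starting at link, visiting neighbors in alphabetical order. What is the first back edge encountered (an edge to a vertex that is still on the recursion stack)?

deploy→link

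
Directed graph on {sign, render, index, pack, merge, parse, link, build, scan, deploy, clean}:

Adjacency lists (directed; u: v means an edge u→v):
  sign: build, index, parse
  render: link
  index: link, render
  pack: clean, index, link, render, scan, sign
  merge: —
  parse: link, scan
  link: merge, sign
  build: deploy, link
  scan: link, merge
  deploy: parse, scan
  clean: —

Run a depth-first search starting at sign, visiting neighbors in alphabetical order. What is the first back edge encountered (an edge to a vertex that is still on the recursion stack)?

DFS from sign (visiting neighbors in alphabetical order); mark gray on enter, black on exit:
sign gray
  build gray
    deploy gray
      parse gray
        link gray
          merge gray
          merge black
          link→sign: sign is gray → back edge
First back edge: link → sign.

link->sign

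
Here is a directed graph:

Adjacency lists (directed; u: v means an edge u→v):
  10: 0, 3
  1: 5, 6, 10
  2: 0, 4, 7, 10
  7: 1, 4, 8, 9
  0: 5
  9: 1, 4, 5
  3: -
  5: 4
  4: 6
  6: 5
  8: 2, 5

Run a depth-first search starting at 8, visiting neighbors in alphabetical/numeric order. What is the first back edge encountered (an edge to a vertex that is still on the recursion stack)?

6->5

DFS from 8 (visiting neighbors in alphabetical/numeric order); mark gray on enter, black on exit:
8 gray
  2 gray
    0 gray
      5 gray
        4 gray
          6 gray
            6→5: 5 is gray → back edge
First back edge: 6 → 5.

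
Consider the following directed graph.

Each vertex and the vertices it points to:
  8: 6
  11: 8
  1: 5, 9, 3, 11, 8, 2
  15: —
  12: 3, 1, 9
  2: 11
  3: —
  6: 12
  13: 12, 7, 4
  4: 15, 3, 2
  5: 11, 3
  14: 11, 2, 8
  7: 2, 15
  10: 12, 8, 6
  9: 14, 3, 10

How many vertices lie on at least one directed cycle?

A vertex is on a directed cycle iff it belongs to a strongly connected component of size ≥ 2 (or has a self-loop).
The vertices on cycles are {1, 2, 5, 6, 8, 9, 10, 11, 12, 14} — 10 in total.

10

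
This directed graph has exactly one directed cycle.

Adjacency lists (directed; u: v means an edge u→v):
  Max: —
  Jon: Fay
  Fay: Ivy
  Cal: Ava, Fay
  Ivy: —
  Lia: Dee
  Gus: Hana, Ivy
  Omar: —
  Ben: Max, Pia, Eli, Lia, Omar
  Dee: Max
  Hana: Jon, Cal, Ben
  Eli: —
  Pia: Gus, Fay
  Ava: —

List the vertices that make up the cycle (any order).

DFS with gray/black marking from Hana:
Hana gray
  Jon gray
    Fay gray
      Ivy gray
      Ivy black
    Fay black
  Jon black
  Cal gray
    Ava gray
    Ava black
    Cal→Fay: Fay black — skip
  Cal black
  Ben gray
    Max gray
    Max black
    Pia gray
      Gus gray
        Gus→Hana: Hana is gray → back edge
Back edge closes the cycle Hana → Ben → Pia → Gus → Hana; its vertices are {Ben, Gus, Pia, Hana}.

Ben, Gus, Pia, Hana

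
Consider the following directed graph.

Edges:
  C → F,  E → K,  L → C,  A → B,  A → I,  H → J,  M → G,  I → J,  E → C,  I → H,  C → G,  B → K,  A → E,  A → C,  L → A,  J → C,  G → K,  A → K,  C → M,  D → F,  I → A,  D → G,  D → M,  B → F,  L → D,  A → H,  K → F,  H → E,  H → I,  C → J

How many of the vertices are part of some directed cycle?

5

A vertex is on a directed cycle iff it belongs to a strongly connected component of size ≥ 2 (or has a self-loop).
The vertices on cycles are {A, C, H, I, J} — 5 in total.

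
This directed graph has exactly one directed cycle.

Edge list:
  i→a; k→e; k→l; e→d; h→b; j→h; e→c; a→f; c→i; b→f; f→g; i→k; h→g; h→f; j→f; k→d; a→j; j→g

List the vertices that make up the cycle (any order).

DFS with gray/black marking from i:
i gray
  a gray
    f gray
      g gray
      g black
    f black
    j gray
      j→g: g black — skip
      h gray
        b gray
          b→f: f black — skip
        b black
        h→f: f black — skip
        h→g: g black — skip
      h black
      j→f: f black — skip
    j black
  a black
  k gray
    d gray
    d black
    e gray
      e→d: d black — skip
      c gray
        c→i: i is gray → back edge
Back edge closes the cycle i → k → e → c → i; its vertices are {c, e, i, k}.

c, e, i, k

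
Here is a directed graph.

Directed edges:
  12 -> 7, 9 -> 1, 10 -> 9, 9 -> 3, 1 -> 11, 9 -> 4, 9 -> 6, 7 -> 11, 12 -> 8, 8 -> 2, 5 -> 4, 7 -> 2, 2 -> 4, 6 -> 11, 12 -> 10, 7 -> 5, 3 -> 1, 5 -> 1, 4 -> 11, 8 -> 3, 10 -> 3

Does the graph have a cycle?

No

DFS with white/gray/black marking, starting from 8:
8 gray
  3 gray
    1 gray
      11 gray
      11 black
    1 black
  3 black
  2 gray
    4 gray
      4→11: 11 black — skip
    4 black
  2 black
8 black
5 gray
  5→4: 4 black — skip
  5→1: 1 black — skip
5 black
6 gray
  6→11: 11 black — skip
6 black
7 gray
  7→11: 11 black — skip
  7→5: 5 black — skip
  7→2: 2 black — skip
7 black
9 gray
  9→4: 4 black — skip
  9→6: 6 black — skip
  9→1: 1 black — skip
  9→3: 3 black — skip
9 black
10 gray
  10→3: 3 black — skip
  10→9: 9 black — skip
10 black
12 gray
  12→10: 10 black — skip
  12→8: 8 black — skip
  12→7: 7 black — skip
12 black
Every edge goes to a white or black vertex — no back edge, so the graph is acyclic.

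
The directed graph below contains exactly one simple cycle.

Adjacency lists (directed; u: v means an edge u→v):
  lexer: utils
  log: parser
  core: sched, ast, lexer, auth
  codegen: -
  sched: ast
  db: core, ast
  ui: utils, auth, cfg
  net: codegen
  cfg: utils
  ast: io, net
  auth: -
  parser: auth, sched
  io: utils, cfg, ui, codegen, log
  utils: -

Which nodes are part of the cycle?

DFS with gray/black marking from ast:
ast gray
  io gray
    utils gray
    utils black
    cfg gray
      cfg→utils: utils black — skip
    cfg black
    ui gray
      ui→utils: utils black — skip
      auth gray
      auth black
      ui→cfg: cfg black — skip
    ui black
    codegen gray
    codegen black
    log gray
      parser gray
        parser→auth: auth black — skip
        sched gray
          sched→ast: ast is gray → back edge
Back edge closes the cycle ast → io → log → parser → sched → ast; its vertices are {io, ast, log, sched, parser}.

io, ast, log, sched, parser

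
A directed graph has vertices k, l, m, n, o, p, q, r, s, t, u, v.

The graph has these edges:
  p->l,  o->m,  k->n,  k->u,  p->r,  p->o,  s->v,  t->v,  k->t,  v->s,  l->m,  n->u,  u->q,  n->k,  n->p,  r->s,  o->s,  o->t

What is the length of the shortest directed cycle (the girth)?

2

For each vertex v, BFS finds the shortest path from v back to v.
The shortest such closed walk is n → k → n, length 2.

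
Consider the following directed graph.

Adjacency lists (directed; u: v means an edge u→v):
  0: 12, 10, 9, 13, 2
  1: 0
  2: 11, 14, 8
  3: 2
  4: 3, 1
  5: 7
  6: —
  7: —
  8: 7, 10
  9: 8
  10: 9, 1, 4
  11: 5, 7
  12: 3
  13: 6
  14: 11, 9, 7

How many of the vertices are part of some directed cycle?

A vertex is on a directed cycle iff it belongs to a strongly connected component of size ≥ 2 (or has a self-loop).
The vertices on cycles are {0, 1, 2, 3, 4, 8, 9, 10, 12, 14} — 10 in total.

10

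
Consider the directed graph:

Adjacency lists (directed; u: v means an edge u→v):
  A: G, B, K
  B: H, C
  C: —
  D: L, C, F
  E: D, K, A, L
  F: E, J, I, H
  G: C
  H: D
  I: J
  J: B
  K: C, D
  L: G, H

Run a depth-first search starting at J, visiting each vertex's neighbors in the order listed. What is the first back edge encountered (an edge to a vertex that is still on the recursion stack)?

DFS from J (visiting each vertex's neighbors in the order listed); mark gray on enter, black on exit:
J gray
  B gray
    H gray
      D gray
        L gray
          G gray
            C gray
            C black
          G black
          L→H: H is gray → back edge
First back edge: L → H.

L→H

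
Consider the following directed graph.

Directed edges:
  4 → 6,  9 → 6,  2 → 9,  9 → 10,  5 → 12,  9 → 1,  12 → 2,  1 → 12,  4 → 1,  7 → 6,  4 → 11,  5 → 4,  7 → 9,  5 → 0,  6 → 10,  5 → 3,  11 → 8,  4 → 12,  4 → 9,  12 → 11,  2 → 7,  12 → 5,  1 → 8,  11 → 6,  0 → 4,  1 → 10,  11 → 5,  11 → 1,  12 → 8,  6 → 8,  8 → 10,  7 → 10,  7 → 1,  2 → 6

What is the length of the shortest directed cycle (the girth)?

2

For each vertex v, BFS finds the shortest path from v back to v.
The shortest such closed walk is 5 → 12 → 5, length 2.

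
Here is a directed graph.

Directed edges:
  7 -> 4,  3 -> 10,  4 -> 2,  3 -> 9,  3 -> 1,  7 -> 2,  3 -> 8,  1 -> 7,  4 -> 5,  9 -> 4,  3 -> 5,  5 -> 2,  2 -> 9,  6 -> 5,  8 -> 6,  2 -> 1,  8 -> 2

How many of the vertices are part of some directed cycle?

A vertex is on a directed cycle iff it belongs to a strongly connected component of size ≥ 2 (or has a self-loop).
The vertices on cycles are {1, 2, 4, 5, 7, 9} — 6 in total.

6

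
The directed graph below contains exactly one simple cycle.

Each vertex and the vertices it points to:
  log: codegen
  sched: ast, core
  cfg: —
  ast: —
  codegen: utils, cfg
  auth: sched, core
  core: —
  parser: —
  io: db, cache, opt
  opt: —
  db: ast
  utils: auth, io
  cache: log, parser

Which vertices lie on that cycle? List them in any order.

DFS with gray/black marking from codegen:
codegen gray
  utils gray
    auth gray
      sched gray
        ast gray
        ast black
        core gray
        core black
      sched black
      auth→core: core black — skip
    auth black
    io gray
      db gray
        db→ast: ast black — skip
      db black
      cache gray
        log gray
          log→codegen: codegen is gray → back edge
Back edge closes the cycle codegen → utils → io → cache → log → codegen; its vertices are {io, log, cache, utils, codegen}.

io, log, cache, utils, codegen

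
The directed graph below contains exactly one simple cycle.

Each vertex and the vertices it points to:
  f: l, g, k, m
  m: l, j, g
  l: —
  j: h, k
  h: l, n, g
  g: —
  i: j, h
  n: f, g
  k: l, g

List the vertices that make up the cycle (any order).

DFS with gray/black marking from j:
j gray
  h gray
    l gray
    l black
    n gray
      f gray
        f→l: l black — skip
        g gray
        g black
        k gray
          k→l: l black — skip
          k→g: g black — skip
        k black
        m gray
          m→l: l black — skip
          m→j: j is gray → back edge
Back edge closes the cycle j → h → n → f → m → j; its vertices are {f, h, j, m, n}.

f, h, j, m, n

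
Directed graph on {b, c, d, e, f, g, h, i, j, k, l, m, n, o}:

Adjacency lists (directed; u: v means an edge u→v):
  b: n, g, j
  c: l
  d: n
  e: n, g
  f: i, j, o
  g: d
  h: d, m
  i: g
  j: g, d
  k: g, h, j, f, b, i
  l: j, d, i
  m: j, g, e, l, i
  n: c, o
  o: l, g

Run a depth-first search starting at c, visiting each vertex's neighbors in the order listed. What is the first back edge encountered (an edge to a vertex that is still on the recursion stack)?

DFS from c (visiting each vertex's neighbors in the order listed); mark gray on enter, black on exit:
c gray
  l gray
    j gray
      g gray
        d gray
          n gray
            n→c: c is gray → back edge
First back edge: n → c.

n->c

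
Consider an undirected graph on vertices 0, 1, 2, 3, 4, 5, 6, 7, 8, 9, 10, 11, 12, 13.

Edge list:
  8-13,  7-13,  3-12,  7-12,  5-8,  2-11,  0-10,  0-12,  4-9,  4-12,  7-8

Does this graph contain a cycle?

DFS, tracking each vertex's parent; an edge to a visited non-parent vertex closes a cycle.
Start from 5:
visit 5 (parent –)
  visit 8 (parent 5)
    8–5: parent, skip
    visit 13 (parent 8)
      13–8: parent, skip
      visit 7 (parent 13)
        visit 12 (parent 7)
          12–7: parent, skip
          visit 4 (parent 12)
            visit 9 (parent 4)
              9–4: parent, skip
            4–12: parent, skip
          visit 3 (parent 12)
            3–12: parent, skip
          visit 0 (parent 12)
            visit 10 (parent 0)
              10–0: parent, skip
            0–12: parent, skip
        7–8: 8 visited and ≠ parent → cycle
Cycle: 8 – 13 – 7 – 8.

Yes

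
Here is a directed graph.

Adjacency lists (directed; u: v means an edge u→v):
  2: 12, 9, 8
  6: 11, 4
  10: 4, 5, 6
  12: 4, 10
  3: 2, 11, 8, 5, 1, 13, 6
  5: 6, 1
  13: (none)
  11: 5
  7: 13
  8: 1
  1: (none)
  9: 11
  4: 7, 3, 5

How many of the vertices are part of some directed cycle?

9

A vertex is on a directed cycle iff it belongs to a strongly connected component of size ≥ 2 (or has a self-loop).
The vertices on cycles are {2, 3, 4, 5, 6, 9, 10, 11, 12} — 9 in total.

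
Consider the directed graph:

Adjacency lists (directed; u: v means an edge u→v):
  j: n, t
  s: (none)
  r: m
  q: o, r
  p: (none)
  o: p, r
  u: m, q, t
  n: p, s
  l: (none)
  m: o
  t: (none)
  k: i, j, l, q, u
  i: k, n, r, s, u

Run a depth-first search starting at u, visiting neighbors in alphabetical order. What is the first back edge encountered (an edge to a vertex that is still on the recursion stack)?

DFS from u (visiting neighbors in alphabetical order); mark gray on enter, black on exit:
u gray
  m gray
    o gray
      p gray
      p black
      r gray
        r→m: m is gray → back edge
First back edge: r → m.

r->m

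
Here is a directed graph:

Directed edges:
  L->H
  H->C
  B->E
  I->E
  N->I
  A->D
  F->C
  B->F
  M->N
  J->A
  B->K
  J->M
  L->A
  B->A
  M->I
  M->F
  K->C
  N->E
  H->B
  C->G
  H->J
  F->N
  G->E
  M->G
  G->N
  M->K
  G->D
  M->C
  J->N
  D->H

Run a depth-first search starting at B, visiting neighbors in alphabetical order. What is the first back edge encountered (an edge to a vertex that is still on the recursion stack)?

H→B

DFS from B (visiting neighbors in alphabetical order); mark gray on enter, black on exit:
B gray
  A gray
    D gray
      H gray
        H→B: B is gray → back edge
First back edge: H → B.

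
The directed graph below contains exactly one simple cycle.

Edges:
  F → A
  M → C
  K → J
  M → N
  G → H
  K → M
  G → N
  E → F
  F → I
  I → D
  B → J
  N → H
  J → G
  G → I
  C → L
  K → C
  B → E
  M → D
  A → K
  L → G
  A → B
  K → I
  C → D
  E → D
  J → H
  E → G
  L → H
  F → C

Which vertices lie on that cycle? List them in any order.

A, B, E, F

DFS with gray/black marking from F:
F gray
  I gray
    D gray
    D black
  I black
  A gray
    K gray
      K→I: I black — skip
      C gray
        L gray
          H gray
          H black
          G gray
            G→I: I black — skip
            N gray
              N→H: H black — skip
            N black
            G→H: H black — skip
          G black
        L black
        C→D: D black — skip
      C black
      M gray
        M→C: C black — skip
        M→D: D black — skip
        M→N: N black — skip
      M black
      J gray
        J→H: H black — skip
        J→G: G black — skip
      J black
    K black
    B gray
      B→J: J black — skip
      E gray
        E→F: F is gray → back edge
Back edge closes the cycle F → A → B → E → F; its vertices are {A, B, E, F}.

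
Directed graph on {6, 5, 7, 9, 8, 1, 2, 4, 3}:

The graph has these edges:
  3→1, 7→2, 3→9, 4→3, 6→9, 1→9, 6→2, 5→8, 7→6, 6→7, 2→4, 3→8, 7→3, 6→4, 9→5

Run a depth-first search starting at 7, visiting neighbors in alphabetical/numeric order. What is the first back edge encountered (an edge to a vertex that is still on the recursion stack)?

6→7

DFS from 7 (visiting neighbors in alphabetical/numeric order); mark gray on enter, black on exit:
7 gray
  2 gray
    4 gray
      3 gray
        1 gray
          9 gray
            5 gray
              8 gray
              8 black
            5 black
          9 black
        1 black
        3→8: 8 black — skip
        3→9: 9 black — skip
      3 black
    4 black
  2 black
  7→3: 3 black — skip
  6 gray
    6→2: 2 black — skip
    6→4: 4 black — skip
    6→7: 7 is gray → back edge
First back edge: 6 → 7.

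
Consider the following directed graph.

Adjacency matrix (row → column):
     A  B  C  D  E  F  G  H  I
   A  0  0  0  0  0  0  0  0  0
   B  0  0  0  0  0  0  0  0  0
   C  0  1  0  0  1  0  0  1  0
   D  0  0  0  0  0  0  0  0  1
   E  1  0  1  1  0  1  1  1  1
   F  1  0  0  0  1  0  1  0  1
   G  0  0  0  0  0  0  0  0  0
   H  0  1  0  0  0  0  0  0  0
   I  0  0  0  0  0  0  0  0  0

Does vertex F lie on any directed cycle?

Yes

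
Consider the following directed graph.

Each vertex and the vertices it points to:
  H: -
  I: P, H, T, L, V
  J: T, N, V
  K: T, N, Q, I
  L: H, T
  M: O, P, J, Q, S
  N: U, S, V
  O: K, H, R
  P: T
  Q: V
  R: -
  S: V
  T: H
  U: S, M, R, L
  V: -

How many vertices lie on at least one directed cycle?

6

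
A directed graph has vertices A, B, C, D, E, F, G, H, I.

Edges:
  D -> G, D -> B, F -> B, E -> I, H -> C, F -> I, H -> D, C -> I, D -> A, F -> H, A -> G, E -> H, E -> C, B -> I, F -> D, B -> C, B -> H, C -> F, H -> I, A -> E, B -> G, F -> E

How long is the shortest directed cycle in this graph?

3

For each vertex v, BFS finds the shortest path from v back to v.
The shortest such closed walk is F → B → C → F, length 3.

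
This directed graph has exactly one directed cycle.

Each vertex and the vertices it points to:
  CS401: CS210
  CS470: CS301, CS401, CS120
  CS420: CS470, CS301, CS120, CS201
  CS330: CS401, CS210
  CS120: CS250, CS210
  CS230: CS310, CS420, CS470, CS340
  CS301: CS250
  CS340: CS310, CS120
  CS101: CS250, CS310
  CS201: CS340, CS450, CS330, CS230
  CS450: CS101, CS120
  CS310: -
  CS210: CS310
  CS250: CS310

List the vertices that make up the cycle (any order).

CS201, CS230, CS420

DFS with gray/black marking from CS201:
CS201 gray
  CS340 gray
    CS310 gray
    CS310 black
    CS120 gray
      CS250 gray
        CS250→CS310: CS310 black — skip
      CS250 black
      CS210 gray
        CS210→CS310: CS310 black — skip
      CS210 black
    CS120 black
  CS340 black
  CS450 gray
    CS101 gray
      CS101→CS250: CS250 black — skip
      CS101→CS310: CS310 black — skip
    CS101 black
    CS450→CS120: CS120 black — skip
  CS450 black
  CS330 gray
    CS401 gray
      CS401→CS210: CS210 black — skip
    CS401 black
    CS330→CS210: CS210 black — skip
  CS330 black
  CS230 gray
    CS230→CS310: CS310 black — skip
    CS420 gray
      CS470 gray
        CS301 gray
          CS301→CS250: CS250 black — skip
        CS301 black
        CS470→CS401: CS401 black — skip
        CS470→CS120: CS120 black — skip
      CS470 black
      CS420→CS301: CS301 black — skip
      CS420→CS120: CS120 black — skip
      CS420→CS201: CS201 is gray → back edge
Back edge closes the cycle CS201 → CS230 → CS420 → CS201; its vertices are {CS201, CS230, CS420}.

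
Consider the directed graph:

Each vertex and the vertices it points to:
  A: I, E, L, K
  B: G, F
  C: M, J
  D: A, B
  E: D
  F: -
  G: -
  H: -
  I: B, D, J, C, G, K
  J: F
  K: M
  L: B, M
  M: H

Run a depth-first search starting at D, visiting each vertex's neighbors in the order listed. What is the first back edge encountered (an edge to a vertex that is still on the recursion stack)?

DFS from D (visiting each vertex's neighbors in the order listed); mark gray on enter, black on exit:
D gray
  A gray
    I gray
      B gray
        G gray
        G black
        F gray
        F black
      B black
      I→D: D is gray → back edge
First back edge: I → D.

I->D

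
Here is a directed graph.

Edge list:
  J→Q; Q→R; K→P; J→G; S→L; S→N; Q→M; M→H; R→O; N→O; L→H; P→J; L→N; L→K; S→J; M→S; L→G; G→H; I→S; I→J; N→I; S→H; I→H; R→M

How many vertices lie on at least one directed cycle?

10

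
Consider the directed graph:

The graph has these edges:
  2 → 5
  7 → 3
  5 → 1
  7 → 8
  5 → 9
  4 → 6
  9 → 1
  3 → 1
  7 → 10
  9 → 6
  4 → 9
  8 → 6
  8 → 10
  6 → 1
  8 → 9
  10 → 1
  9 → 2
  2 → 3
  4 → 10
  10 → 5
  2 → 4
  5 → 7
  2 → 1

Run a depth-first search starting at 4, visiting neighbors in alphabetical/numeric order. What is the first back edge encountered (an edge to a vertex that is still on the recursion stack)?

DFS from 4 (visiting neighbors in alphabetical/numeric order); mark gray on enter, black on exit:
4 gray
  6 gray
    1 gray
    1 black
  6 black
  9 gray
    9→1: 1 black — skip
    2 gray
      2→1: 1 black — skip
      3 gray
        3→1: 1 black — skip
      3 black
      2→4: 4 is gray → back edge
First back edge: 2 → 4.

2->4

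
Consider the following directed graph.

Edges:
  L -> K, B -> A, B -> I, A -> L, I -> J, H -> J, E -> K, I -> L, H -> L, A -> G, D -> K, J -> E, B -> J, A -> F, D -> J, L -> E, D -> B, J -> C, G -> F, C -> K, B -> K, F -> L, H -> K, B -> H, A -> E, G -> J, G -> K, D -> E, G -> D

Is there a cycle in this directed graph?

DFS with white/gray/black marking, starting from A:
A gray
  F gray
    L gray
      K gray
      K black
      E gray
        E→K: K black — skip
      E black
    L black
  F black
  A→L: L black — skip
  G gray
    G→F: F black — skip
    D gray
      B gray
        I gray
          I→L: L black — skip
          J gray
            J→E: E black — skip
            C gray
              C→K: K black — skip
            C black
          J black
        I black
        H gray
          H→K: K black — skip
          H→L: L black — skip
          H→J: J black — skip
        H black
        B→J: J black — skip
        B→K: K black — skip
        B→A: A is gray → back edge
Back edge found, so a cycle exists: A → G → D → B → A.

Yes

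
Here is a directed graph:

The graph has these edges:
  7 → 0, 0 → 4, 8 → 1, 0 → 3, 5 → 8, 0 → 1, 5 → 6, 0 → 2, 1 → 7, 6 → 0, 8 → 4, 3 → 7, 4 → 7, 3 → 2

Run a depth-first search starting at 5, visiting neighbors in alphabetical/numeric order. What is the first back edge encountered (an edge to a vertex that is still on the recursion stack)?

7->0

DFS from 5 (visiting neighbors in alphabetical/numeric order); mark gray on enter, black on exit:
5 gray
  6 gray
    0 gray
      1 gray
        7 gray
          7→0: 0 is gray → back edge
First back edge: 7 → 0.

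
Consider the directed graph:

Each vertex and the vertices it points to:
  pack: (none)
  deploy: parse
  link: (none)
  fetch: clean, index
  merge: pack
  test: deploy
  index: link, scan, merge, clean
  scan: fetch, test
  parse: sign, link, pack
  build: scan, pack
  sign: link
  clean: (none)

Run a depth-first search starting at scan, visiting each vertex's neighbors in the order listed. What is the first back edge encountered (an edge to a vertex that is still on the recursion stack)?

index->scan

DFS from scan (visiting each vertex's neighbors in the order listed); mark gray on enter, black on exit:
scan gray
  fetch gray
    clean gray
    clean black
    index gray
      link gray
      link black
      index→scan: scan is gray → back edge
First back edge: index → scan.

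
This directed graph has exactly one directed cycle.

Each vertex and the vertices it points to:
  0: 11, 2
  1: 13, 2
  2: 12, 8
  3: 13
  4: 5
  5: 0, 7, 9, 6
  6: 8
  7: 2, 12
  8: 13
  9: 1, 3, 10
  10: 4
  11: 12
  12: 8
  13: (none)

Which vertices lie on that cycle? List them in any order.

DFS with gray/black marking from 5:
5 gray
  0 gray
    11 gray
      12 gray
        8 gray
          13 gray
          13 black
        8 black
      12 black
    11 black
    2 gray
      2→12: 12 black — skip
      2→8: 8 black — skip
    2 black
  0 black
  7 gray
    7→2: 2 black — skip
    7→12: 12 black — skip
  7 black
  9 gray
    1 gray
      1→13: 13 black — skip
      1→2: 2 black — skip
    1 black
    3 gray
      3→13: 13 black — skip
    3 black
    10 gray
      4 gray
        4→5: 5 is gray → back edge
Back edge closes the cycle 5 → 9 → 10 → 4 → 5; its vertices are {4, 5, 9, 10}.

4, 5, 9, 10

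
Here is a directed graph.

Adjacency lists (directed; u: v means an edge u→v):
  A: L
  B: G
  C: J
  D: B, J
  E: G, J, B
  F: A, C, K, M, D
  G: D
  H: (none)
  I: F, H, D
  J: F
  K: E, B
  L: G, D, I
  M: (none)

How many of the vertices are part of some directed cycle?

A vertex is on a directed cycle iff it belongs to a strongly connected component of size ≥ 2 (or has a self-loop).
The vertices on cycles are {A, B, C, D, E, F, G, I, J, K, L} — 11 in total.

11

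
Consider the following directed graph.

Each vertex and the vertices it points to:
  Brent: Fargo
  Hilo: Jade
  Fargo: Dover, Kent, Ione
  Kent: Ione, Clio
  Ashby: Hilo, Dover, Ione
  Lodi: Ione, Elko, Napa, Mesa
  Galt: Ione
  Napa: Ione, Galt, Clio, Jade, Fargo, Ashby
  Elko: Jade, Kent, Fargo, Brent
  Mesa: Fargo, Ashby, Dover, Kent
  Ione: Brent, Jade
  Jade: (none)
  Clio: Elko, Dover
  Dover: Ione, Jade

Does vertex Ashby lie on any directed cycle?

No

Ashby lies on a cycle iff there is a path from Ashby back to itself.
Exploring from Ashby, it never reaches itself; equivalently, its strongly connected component is a singleton.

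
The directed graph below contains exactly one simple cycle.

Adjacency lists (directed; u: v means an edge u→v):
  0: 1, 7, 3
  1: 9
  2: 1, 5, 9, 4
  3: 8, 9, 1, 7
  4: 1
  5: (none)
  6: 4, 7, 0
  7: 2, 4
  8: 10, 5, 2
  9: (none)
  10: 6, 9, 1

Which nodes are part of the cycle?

DFS with gray/black marking from 6:
6 gray
  4 gray
    1 gray
      9 gray
      9 black
    1 black
  4 black
  7 gray
    2 gray
      2→1: 1 black — skip
      5 gray
      5 black
      2→9: 9 black — skip
      2→4: 4 black — skip
    2 black
    7→4: 4 black — skip
  7 black
  0 gray
    0→1: 1 black — skip
    0→7: 7 black — skip
    3 gray
      8 gray
        10 gray
          10→6: 6 is gray → back edge
Back edge closes the cycle 6 → 0 → 3 → 8 → 10 → 6; its vertices are {0, 3, 6, 8, 10}.

0, 3, 6, 8, 10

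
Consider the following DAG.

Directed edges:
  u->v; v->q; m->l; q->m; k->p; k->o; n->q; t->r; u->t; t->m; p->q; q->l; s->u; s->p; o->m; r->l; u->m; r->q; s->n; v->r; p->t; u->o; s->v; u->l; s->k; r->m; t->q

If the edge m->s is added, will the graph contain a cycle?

Adding m→s creates a cycle iff s can already reach m.
Path from s: s → u → m.
So s → … → m → s is a cycle.

Yes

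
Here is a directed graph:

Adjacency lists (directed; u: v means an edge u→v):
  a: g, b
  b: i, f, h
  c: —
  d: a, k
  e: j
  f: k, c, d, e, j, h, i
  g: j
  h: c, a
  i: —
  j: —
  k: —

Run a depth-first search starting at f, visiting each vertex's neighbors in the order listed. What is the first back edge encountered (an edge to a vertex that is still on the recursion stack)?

b->f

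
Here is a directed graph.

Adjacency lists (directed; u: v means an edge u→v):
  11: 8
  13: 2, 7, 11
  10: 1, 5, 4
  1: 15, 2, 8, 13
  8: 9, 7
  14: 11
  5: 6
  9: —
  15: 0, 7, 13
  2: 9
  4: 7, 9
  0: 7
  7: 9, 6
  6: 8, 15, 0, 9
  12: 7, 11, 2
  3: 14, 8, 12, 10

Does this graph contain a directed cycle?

Yes

DFS with white/gray/black marking, starting from 5:
5 gray
  6 gray
    8 gray
      9 gray
      9 black
      7 gray
        7→9: 9 black — skip
        7→6: 6 is gray → back edge
Back edge found, so a cycle exists: 6 → 8 → 7 → 6.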